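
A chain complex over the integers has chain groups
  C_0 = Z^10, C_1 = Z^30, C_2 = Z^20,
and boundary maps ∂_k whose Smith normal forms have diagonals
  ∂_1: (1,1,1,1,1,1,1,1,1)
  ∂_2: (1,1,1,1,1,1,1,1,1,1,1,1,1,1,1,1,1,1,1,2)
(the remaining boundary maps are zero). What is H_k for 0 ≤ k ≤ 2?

H_0: b_0 = 10 − 0 − 9 = 1; torsion from ∂_1 factors > 1: none. So H_0 ≅ Z.
H_1: b_1 = 30 − 9 − 20 = 1; torsion from ∂_2 factors > 1: [2]. So H_1 ≅ Z ⊕ Z_2.
H_2: b_2 = 20 − 20 − 0 = 0; torsion from ∂_3 factors > 1: none. So H_2 ≅ 0.

H_0 ≅ Z,  H_1 ≅ Z ⊕ Z_2,  H_2 = 0.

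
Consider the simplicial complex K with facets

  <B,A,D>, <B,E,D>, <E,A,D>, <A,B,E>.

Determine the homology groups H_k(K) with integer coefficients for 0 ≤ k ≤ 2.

H_0 = Z,  H_1 = 0,  H_2 = Z.

Fix the vertex order A < B < D < E and write every simplex with vertices in increasing order. Then dim K = 2 and the simplices of K are:

  0-simplices (4): A, B, D, E
  1-simplices (6): AB, AD, AE, BD, BE, DE
  2-simplices (4): ABD, ABE, ADE, BDE

so the chain groups are C_0 ≅ Z^4, C_1 ≅ Z^6, C_2 ≅ Z^4.

∂_1: C_1 → C_0 maps an edge to its endpoints' difference, ∂[p,q] = q − p.
This gives a 4×6 integer matrix of rank 3; reducing to Smith normal form yields diagonal entries (1,1,1).

Boundary ∂_2: C_2 → C_1 maps a triangle to the signed sum of its edges. For instance
  ∂BDE = DE − BE + BD,
  ∂ABE = BE − AE + AB.
The 6×4 boundary matrix has rank 3 and Smith normal form diag(1,1,1).

Computing H_k = (kernel of ∂_k) / (image of ∂_{k+1}):

  H_0: rank C_0 − rank ∂_1 = 4 − 3 = 1, and the invariant factors of ∂_1 are all 1, so H_0 ≅ Z.
  H_1: rank ker ∂_1 − rank ∂_2 = (6 − 3) − 3 = 0, and the invariant factors of ∂_2 are all 1, so H_1 ≅ 0.
  H_2: rank ker ∂_2 − rank ∂_3 = (4 − 3) − 0 = 1, and there is no ∂_3, so H_2 ≅ Z.

As a check, the Euler characteristic is 4 − 6 + 4 = 2, which agrees with 1 − 0 + 1 = 2.
(K is a triangulation of the 2-sphere S^2.)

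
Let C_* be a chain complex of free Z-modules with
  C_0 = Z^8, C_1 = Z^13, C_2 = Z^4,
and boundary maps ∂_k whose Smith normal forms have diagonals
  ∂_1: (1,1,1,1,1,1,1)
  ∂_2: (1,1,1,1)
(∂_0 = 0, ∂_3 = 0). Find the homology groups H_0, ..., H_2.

H_0: b_0 = 8 − 0 − 7 = 1; torsion from ∂_1 factors > 1: none. So H_0 ≅ Z.
H_1: b_1 = 13 − 7 − 4 = 2; torsion from ∂_2 factors > 1: none. So H_1 ≅ Z^2.
H_2: b_2 = 4 − 4 − 0 = 0; torsion from ∂_3 factors > 1: none. So H_2 ≅ 0.

H_0 ≅ Z,  H_1 ≅ Z^2,  H_2 = 0.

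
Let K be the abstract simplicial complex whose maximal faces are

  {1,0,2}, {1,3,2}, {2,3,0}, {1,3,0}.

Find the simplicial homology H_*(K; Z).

K has 4 vertices, 6 edges, 4 triangles.
rank ∂_0 = 0, rank ∂_1 = 3 ⇒ b_0 = 4 − 0 − 3 = 1; all invariant factors of ∂_1 are 1 so no torsion. So H_0 = Z.
rank ∂_1 = 3, rank ∂_2 = 3 ⇒ b_1 = 6 − 3 − 3 = 0; all invariant factors of ∂_2 are 1 so no torsion. So H_1 = 0.
rank ∂_2 = 3, rank ∂_3 = 0 ⇒ b_2 = 4 − 3 − 0 = 1. So H_2 = Z.

H_0 ≅ Z,  H_1 = 0,  H_2 ≅ Z.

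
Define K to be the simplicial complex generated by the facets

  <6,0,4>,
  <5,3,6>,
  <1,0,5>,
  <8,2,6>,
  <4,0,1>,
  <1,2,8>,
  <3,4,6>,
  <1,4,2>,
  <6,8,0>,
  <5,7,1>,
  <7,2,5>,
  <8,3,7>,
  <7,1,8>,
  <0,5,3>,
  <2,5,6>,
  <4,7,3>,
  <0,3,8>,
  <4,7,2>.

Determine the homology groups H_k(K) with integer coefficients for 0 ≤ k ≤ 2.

Order the vertices as 0 < 1 < 2 < 3 < 4 < 5 < 6 < 7 < 8. Listing each simplex with vertices in this order, K has dimension 2 with simplices:

  0-simplices (9): [0], [1], [2], [3], [4], [5], [6], [7], [8]
  1-simplices (27): (27 of them)
  2-simplices (18): [0,1,4], [0,1,5], [0,3,5], [0,3,8], [0,4,6], [0,6,8], [1,2,4], [1,2,8], [1,5,7], [1,7,8], [2,4,7], [2,5,6], [2,5,7], [2,6,8], [3,4,6], [3,4,7], [3,5,6], [3,7,8]

so the chain groups are C_0 ≅ Z^9, C_1 ≅ Z^27, C_2 ≅ Z^18.

∂_1: C_1 → C_0 maps an edge to its endpoints' difference, ∂[p,q] = q − p. For instance
  ∂[1,2] = [2] − [1].
The 9×27 boundary matrix has rank 8 and Smith normal form diag(1,1,1,1,1,1,1,1).

The boundary map ∂_2: C_2 → C_1 sends each 2-simplex [p,q,r] to [q,r] − [p,r] + [p,q]. For instance
  ∂[3,4,7] = [4,7] − [3,7] + [3,4],
  ∂[1,7,8] = [7,8] − [1,8] + [1,7].
The 27×18 boundary matrix has rank 18 and Smith normal form diag(1,1,1,1,1,1,1,1,1,1,1,1,1,1,1,1,1,2).

Reading off H_k = ker ∂_k / im ∂_{k+1}:

  H_0: rank C_0 − rank ∂_1 = 9 − 8 = 1, and the invariant factors of ∂_1 are all 1, so H_0 ≅ Z.
  H_1: rank ker ∂_1 − rank ∂_2 = (27 − 8) − 18 = 1, and ∂_2 has invariant factor 2 > 1, so H_1 ≅ Z × Z/2.
  H_2: rank ker ∂_2 − rank ∂_3 = (18 − 18) − 0 = 0, and there is no ∂_3, so H_2 ≅ 0.

As a check, the Euler characteristic is 9 − 27 + 18 = 0, which agrees with 1 − 1 + 0 = 0.

H_0 ≅ Z,  H_1 ≅ Z × Z/2,  H_2 = 0.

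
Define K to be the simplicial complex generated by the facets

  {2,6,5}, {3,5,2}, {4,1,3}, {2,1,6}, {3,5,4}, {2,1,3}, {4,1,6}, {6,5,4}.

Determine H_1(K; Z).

H_1 = 0.

We work with the vertex ordering 1 < 2 < 3 < 4 < 5 < 6. The simplices of K, each written with vertices in increasing order, are:

  0-simplices (6): [1], [2], [3], [4], [5], [6]
  1-simplices (12): [1,2], [1,3], [1,4], [1,6], [2,3], [2,5], [2,6], [3,4], [3,5], [4,5], [4,6], [5,6]
  2-simplices (8): [1,2,3], [1,2,6], [1,3,4], [1,4,6], [2,3,5], [2,5,6], [3,4,5], [4,5,6]

Hence C_0 ≅ Z^6, C_1 ≅ Z^12, C_2 ≅ Z^8.

Boundary ∂_1: C_1 → C_0 maps an edge to its endpoints' difference, ∂[p,q] = q − p. For instance
  ∂[5,6] = [6] − [5].
As a 6×12 matrix over Z this has rank 5, with invariant factors (1,1,1,1,1).

The boundary map ∂_2: C_2 → C_1 sends each 2-simplex [p,q,r] to [q,r] − [p,r] + [p,q]. For instance
  ∂[1,2,6] = [2,6] − [1,6] + [1,2],
  ∂[1,2,3] = [2,3] − [1,3] + [1,2].
The resulting 12×8 matrix has rank 7, and its Smith normal form has invariant factors (1,1,1,1,1,1,1).

Now H_k = ker ∂_k / im ∂_{k+1}, so:

  H_1: rank ker ∂_1 − rank ∂_2 = (12 − 5) − 7 = 0, and the invariant factors of ∂_2 are all 1, so H_1 = 0.

(K is a triangulation of the 2-sphere S^2.)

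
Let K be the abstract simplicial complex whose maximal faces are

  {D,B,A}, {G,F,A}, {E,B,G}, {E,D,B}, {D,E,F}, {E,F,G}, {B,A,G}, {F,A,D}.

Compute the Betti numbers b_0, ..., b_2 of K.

We work with the vertex ordering A < B < D < E < F < G. The simplices of K, each written with vertices in increasing order, are:

  0-simplices (6): A, B, D, E, F, G
  1-simplices (12): AB, AD, AF, AG, BD, BE, BG, DE, DF, EF, EG, FG
  2-simplices (8): ABD, ABG, ADF, AFG, BDE, BEG, DEF, EFG

so the chain groups are C_0 ≅ Z^6, C_1 ≅ Z^12, C_2 ≅ Z^8.

The boundary map ∂_1: C_1 → C_0 is given by ∂[p,q] = [q] − [p].
The resulting 6×12 matrix has rank 5, and its Smith normal form has invariant factors (1,1,1,1,1).

Boundary ∂_2: C_2 → C_1 acts by ∂[p,q,r] = [q,r] − [p,r] + [p,q]. For instance
  ∂DEF = EF − DF + DE,
  ∂BEG = EG − BG + BE.
This gives a 12×8 integer matrix of rank 7; reducing to Smith normal form yields diagonal entries (1,1,1,1,1,1,1).

From H_k ≅ ker(∂_k) / im(∂_{k+1}) we obtain:

  H_0: rank C_0 − rank ∂_1 = 6 − 5 = 1, and the invariant factors of ∂_1 are all 1, so H_0 = Z.
  H_1: rank ker ∂_1 − rank ∂_2 = (12 − 5) − 7 = 0, and the invariant factors of ∂_2 are all 1, so H_1 = 0.
  H_2: rank ker ∂_2 − rank ∂_3 = (8 − 7) − 0 = 1, and there is no ∂_3, so H_2 = Z.

As a check, the Euler characteristic is 6 − 12 + 8 = 2, which agrees with 1 − 0 + 1 = 2.

Hence the Betti numbers are b_0 = 1, b_1 = 0, b_2 = 1.

b_0 = 1, b_1 = 0, b_2 = 1.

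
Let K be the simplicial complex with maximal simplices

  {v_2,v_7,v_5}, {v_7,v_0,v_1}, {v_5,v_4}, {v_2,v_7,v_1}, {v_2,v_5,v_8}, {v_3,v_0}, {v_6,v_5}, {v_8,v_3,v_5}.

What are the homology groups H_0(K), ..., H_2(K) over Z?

H_0 ≅ Z,  H_1 ≅ Z,  H_2 = 0.

We work with the vertex ordering v_0 < v_1 < v_2 < v_3 < v_4 < v_5 < v_6 < v_7 < v_8. The simplices of K, each written with vertices in increasing order, are:

  0-simplices (9): [v_0], [v_1], [v_2], [v_3], [v_4], [v_5], [v_6], [v_7], [v_8]
  1-simplices (14): [v_0,v_1], [v_0,v_3], [v_0,v_7], [v_1,v_2], [v_1,v_7], [v_2,v_5], [v_2,v_7], [v_2,v_8], [v_3,v_5], [v_3,v_8], [v_4,v_5], [v_5,v_6], [v_5,v_7], [v_5,v_8]
  2-simplices (5): [v_0,v_1,v_7], [v_1,v_2,v_7], [v_2,v_5,v_7], [v_2,v_5,v_8], [v_3,v_5,v_8]

Hence C_0 ≅ Z^9, C_1 ≅ Z^14, C_2 ≅ Z^5.

∂_1: C_1 → C_0 sends each edge [p,q] (with p < q) to q − p. For instance
  ∂[v_2,v_7] = [v_7] − [v_2].
As a 9×14 matrix over Z this has rank 8, with invariant factors (1,1,1,1,1,1,1,1).

Boundary ∂_2: C_2 → C_1 sends each 2-simplex [p,q,r] to [q,r] − [p,r] + [p,q]. For instance
  ∂[v_1,v_2,v_7] = [v_2,v_7] − [v_1,v_7] + [v_1,v_2],
  ∂[v_2,v_5,v_7] = [v_5,v_7] − [v_2,v_7] + [v_2,v_5].
The 14×5 boundary matrix has rank 5 and Smith normal form diag(1,1,1,1,1).

Now H_k = ker ∂_k / im ∂_{k+1}, so:

  H_0: rank C_0 − rank ∂_1 = 9 − 8 = 1, and the invariant factors of ∂_1 are all 1, so H_0 ≅ Z.
  H_1: rank ker ∂_1 − rank ∂_2 = (14 − 8) − 5 = 1, and the invariant factors of ∂_2 are all 1, so H_1 ≅ Z.
  H_2: rank ker ∂_2 − rank ∂_3 = (5 − 5) − 0 = 0, and there is no ∂_3, so H_2 ≅ 0.

As a check, the Euler characteristic is 9 − 14 + 5 = 0, which agrees with 1 − 1 + 0 = 0.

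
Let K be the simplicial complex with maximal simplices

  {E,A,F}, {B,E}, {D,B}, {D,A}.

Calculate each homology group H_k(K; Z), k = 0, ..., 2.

H_0 = Z,  H_1 = Z,  H_2 = 0.

We work with the vertex ordering A < B < D < E < F. The simplices of K, each written with vertices in increasing order, are:

  0-simplices (5): A, B, D, E, F
  1-simplices (6): AD, AE, AF, BD, BE, EF
  2-simplices (1): AEF

Hence C_0 ≅ Z^5, C_1 ≅ Z^6, C_2 ≅ Z^1.

∂_1: C_1 → C_0 is given by ∂[p,q] = [q] − [p]. For instance
  ∂EF = F − E.
This gives a 5×6 integer matrix of rank 4; reducing to Smith normal form yields diagonal entries (1,1,1,1).

The boundary map ∂_2: C_2 → C_1 acts by ∂[p,q,r] = [q,r] − [p,r] + [p,q]. For instance
  ∂AEF = EF − AF + AE.
The resulting 6×1 matrix has rank 1, and its Smith normal form has invariant factors (1).

Now H_k = ker ∂_k / im ∂_{k+1}, so:

  H_0: rank C_0 − rank ∂_1 = 5 − 4 = 1, and the invariant factors of ∂_1 are all 1, so H_0 = Z.
  H_1: rank ker ∂_1 − rank ∂_2 = (6 − 4) − 1 = 1, and the invariant factors of ∂_2 are all 1, so H_1 = Z.
  H_2: rank ker ∂_2 − rank ∂_3 = (1 − 1) − 0 = 0, and there is no ∂_3, so H_2 = 0.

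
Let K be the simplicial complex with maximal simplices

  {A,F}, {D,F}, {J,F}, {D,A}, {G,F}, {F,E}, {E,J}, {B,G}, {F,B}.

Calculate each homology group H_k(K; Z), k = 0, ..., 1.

Order the vertices as A < B < D < E < F < G < J. Listing each simplex with vertices in this order, K has dimension 1 with simplices:

  0-simplices (7): A, B, D, E, F, G, J
  1-simplices (9): AD, AF, BF, BG, DF, EF, EJ, FG, FJ

Hence C_0 ≅ Z^7, C_1 ≅ Z^9.

Boundary ∂_1: C_1 → C_0 sends each edge [p,q] (with p < q) to q − p.
The 7×9 boundary matrix has rank 6 and Smith normal form diag(1,1,1,1,1,1).

Computing H_k = (kernel of ∂_k) / (image of ∂_{k+1}):

  H_0: rank C_0 − rank ∂_1 = 7 − 6 = 1, and the invariant factors of ∂_1 are all 1, so H_0 = Z.
  H_1: rank ker ∂_1 − rank ∂_2 = (9 − 6) − 0 = 3, and there is no ∂_2, so H_1 = Z^3.

H_0 = Z,  H_1 = Z^3.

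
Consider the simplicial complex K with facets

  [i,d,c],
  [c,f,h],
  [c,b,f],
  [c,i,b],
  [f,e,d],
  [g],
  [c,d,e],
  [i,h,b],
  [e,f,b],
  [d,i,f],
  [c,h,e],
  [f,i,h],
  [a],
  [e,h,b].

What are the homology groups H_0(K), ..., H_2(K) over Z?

We work with the vertex ordering a < b < c < d < e < f < g < h < i. The simplices of K, each written with vertices in increasing order, are:

  0-simplices (9): a, b, c, d, e, f, g, h, i
  1-simplices (18): bc, be, bf, bh, bi, cd, ce, cf, ch, ci, de, df, di, ef, eh, fh, fi, hi
  2-simplices (12): bcf, bci, bef, beh, bhi, cde, cdi, ceh, cfh, def, dfi, fhi

giving chain groups C_0 ≅ Z^9, C_1 ≅ Z^18, C_2 ≅ Z^12.

∂_1: C_1 → C_0 maps an edge to its endpoints' difference, ∂[p,q] = q − p.
As a 9×18 matrix over Z this has rank 6, with invariant factors (1,1,1,1,1,1).

∂_2: C_2 → C_1 acts by ∂[p,q,r] = [q,r] − [p,r] + [p,q]. For instance
  ∂bcf = cf − bf + bc,
  ∂beh = eh − bh + be.
This gives a 18×12 integer matrix of rank 12; reducing to Smith normal form yields diagonal entries (1,1,1,1,1,1,1,1,1,1,1,2).

From H_k ≅ ker(∂_k) / im(∂_{k+1}) we obtain:

  H_0: rank C_0 − rank ∂_1 = 9 − 6 = 3, and the invariant factors of ∂_1 are all 1, so H_0 = Z^3.
  H_1: rank ker ∂_1 − rank ∂_2 = (18 − 6) − 12 = 0, and ∂_2 has invariant factor 2 > 1, so H_1 = Z/2.
  H_2: rank ker ∂_2 − rank ∂_3 = (12 − 12) − 0 = 0, and there is no ∂_3, so H_2 = 0.

As a check, the Euler characteristic is 9 − 18 + 12 = 3, which agrees with 3 − 0 + 0 = 3.

H_0 = Z^3,  H_1 = Z/2,  H_2 = 0.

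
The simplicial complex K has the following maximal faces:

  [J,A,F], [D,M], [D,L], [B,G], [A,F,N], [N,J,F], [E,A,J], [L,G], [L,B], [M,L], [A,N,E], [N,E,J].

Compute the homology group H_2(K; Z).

H_2 ≅ Z.

Order the vertices as A < B < D < E < F < G < J < L < M < N. Listing each simplex with vertices in this order, K has dimension 2 with simplices:

  0-simplices (10): A, B, D, E, F, G, J, L, M, N
  1-simplices (15): AE, AF, AJ, AN, BG, BL, DL, DM, EJ, EN, FJ, FN, GL, JN, LM
  2-simplices (6): AEJ, AEN, AFJ, AFN, EJN, FJN

giving chain groups C_0 ≅ Z^10, C_1 ≅ Z^15, C_2 ≅ Z^6.

∂_1: C_1 → C_0 sends each edge [p,q] (with p < q) to q − p. For instance
  ∂EN = N − E.
The resulting 10×15 matrix has rank 8, and its Smith normal form has invariant factors (1,1,1,1,1,1,1,1).

The boundary map ∂_2: C_2 → C_1 acts by ∂[p,q,r] = [q,r] − [p,r] + [p,q]. For instance
  ∂AEN = EN − AN + AE,
  ∂EJN = JN − EN + EJ.
The resulting 15×6 matrix has rank 5, and its Smith normal form has invariant factors (1,1,1,1,1).

Computing H_k = (kernel of ∂_k) / (image of ∂_{k+1}):

  H_2: rank ker ∂_2 − rank ∂_3 = (6 − 5) − 0 = 1, and there is no ∂_3, so H_2 ≅ Z.

(K is a triangulation of the disjoint union of a wedge of 2 circles and the 2-sphere S^2.)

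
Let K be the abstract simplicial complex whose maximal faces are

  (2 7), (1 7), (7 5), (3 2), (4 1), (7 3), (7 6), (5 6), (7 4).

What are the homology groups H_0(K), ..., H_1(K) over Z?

We work with the vertex ordering 1 < 2 < 3 < 4 < 5 < 6 < 7. The simplices of K, each written with vertices in increasing order, are:

  0-simplices (7): [1], [2], [3], [4], [5], [6], [7]
  1-simplices (9): [1,4], [1,7], [2,3], [2,7], [3,7], [4,7], [5,6], [5,7], [6,7]

giving chain groups C_0 ≅ Z^7, C_1 ≅ Z^9.

∂_1: C_1 → C_0 sends each edge [p,q] (with p < q) to q − p.
The resulting 7×9 matrix has rank 6, and its Smith normal form has invariant factors (1,1,1,1,1,1).

From H_k ≅ ker(∂_k) / im(∂_{k+1}) we obtain:

  H_0: rank C_0 − rank ∂_1 = 7 − 6 = 1, and the invariant factors of ∂_1 are all 1, so H_0 = Z.
  H_1: rank ker ∂_1 − rank ∂_2 = (9 − 6) − 0 = 3, and there is no ∂_2, so H_1 = Z^3.

(K is a triangulation of a wedge of 3 circles.)

H_0 ≅ Z,  H_1 ≅ Z^3.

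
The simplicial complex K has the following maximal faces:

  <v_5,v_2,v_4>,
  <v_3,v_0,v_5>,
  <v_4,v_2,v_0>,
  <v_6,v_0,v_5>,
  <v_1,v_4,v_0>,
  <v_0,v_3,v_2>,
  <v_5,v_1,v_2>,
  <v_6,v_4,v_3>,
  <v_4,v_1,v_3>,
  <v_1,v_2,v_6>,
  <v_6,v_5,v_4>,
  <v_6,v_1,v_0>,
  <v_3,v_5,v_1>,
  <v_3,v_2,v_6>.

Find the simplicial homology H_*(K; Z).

K has 7 vertices, 21 edges, 14 triangles.
rank ∂_0 = 0, rank ∂_1 = 6 ⇒ b_0 = 7 − 0 − 6 = 1; all invariant factors of ∂_1 are 1 so no torsion. So H_0 ≅ Z.
rank ∂_1 = 6, rank ∂_2 = 13 ⇒ b_1 = 21 − 6 − 13 = 2; all invariant factors of ∂_2 are 1 so no torsion. So H_1 ≅ Z^2.
rank ∂_2 = 13, rank ∂_3 = 0 ⇒ b_2 = 14 − 13 − 0 = 1. So H_2 ≅ Z.

H_0 = Z,  H_1 = Z^2,  H_2 = Z.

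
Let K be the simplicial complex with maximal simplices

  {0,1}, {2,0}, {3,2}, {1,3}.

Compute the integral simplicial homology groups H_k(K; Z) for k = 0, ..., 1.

We work with the vertex ordering 0 < 1 < 2 < 3. The simplices of K, each written with vertices in increasing order, are:

  0-simplices (4): [0], [1], [2], [3]
  1-simplices (4): [0,1], [0,2], [1,3], [2,3]

so the chain groups are C_0 ≅ Z^4, C_1 ≅ Z^4.

∂_1: C_1 → C_0 maps an edge to its endpoints' difference, ∂[p,q] = q − p.
The 4×4 boundary matrix has rank 3 and Smith normal form diag(1,1,1).

From H_k ≅ ker(∂_k) / im(∂_{k+1}) we obtain:

  H_0: rank C_0 − rank ∂_1 = 4 − 3 = 1, and the invariant factors of ∂_1 are all 1, so H_0 ≅ Z.
  H_1: rank ker ∂_1 − rank ∂_2 = (4 − 3) − 0 = 1, and there is no ∂_2, so H_1 ≅ Z.

As a check, the Euler characteristic is 4 − 4 = 0, which agrees with 1 − 1 = 0.
(K is a triangulation of the circle S^1.)

H_0 ≅ Z,  H_1 ≅ Z.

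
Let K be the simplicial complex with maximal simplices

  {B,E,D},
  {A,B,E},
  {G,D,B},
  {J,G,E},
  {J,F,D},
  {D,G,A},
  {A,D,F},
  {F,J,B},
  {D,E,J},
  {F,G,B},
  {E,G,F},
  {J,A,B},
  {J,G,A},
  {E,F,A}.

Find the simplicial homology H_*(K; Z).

Fix the vertex order A < B < D < E < F < G < J and write every simplex with vertices in increasing order. Then dim K = 2 and the simplices of K are:

  0-simplices (7): A, B, D, E, F, G, J
  1-simplices (21): AB, AD, AE, AF, AG, AJ, BD, BE, BF, BG, BJ, DE, DF, DG, DJ, EF, EG, EJ, FG, FJ, GJ
  2-simplices (14): ABE, ABJ, ADF, ADG, AEF, AGJ, BDE, BDG, BFG, BFJ, DEJ, DFJ, EFG, EGJ

Hence C_0 ≅ Z^7, C_1 ≅ Z^21, C_2 ≅ Z^14.

The boundary map ∂_1: C_1 → C_0 sends each edge [p,q] (with p < q) to q − p. For instance
  ∂FG = G − F.
The resulting 7×21 matrix has rank 6, and its Smith normal form has invariant factors (1,1,1,1,1,1).

Boundary ∂_2: C_2 → C_1 sends each 2-simplex [p,q,r] to [q,r] − [p,r] + [p,q]. For instance
  ∂DFJ = FJ − DJ + DF,
  ∂ADF = DF − AF + AD.
This gives a 21×14 integer matrix of rank 13; reducing to Smith normal form yields diagonal entries (1,1,1,1,1,1,1,1,1,1,1,1,1).

Now H_k = ker ∂_k / im ∂_{k+1}, so:

  H_0: rank C_0 − rank ∂_1 = 7 − 6 = 1, and the invariant factors of ∂_1 are all 1, so H_0 = Z.
  H_1: rank ker ∂_1 − rank ∂_2 = (21 − 6) − 13 = 2, and the invariant factors of ∂_2 are all 1, so H_1 = Z^2.
  H_2: rank ker ∂_2 − rank ∂_3 = (14 − 13) − 0 = 1, and there is no ∂_3, so H_2 = Z.

As a check, the Euler characteristic is 7 − 21 + 14 = 0, which agrees with 1 − 2 + 1 = 0.

H_0 ≅ Z,  H_1 ≅ Z^2,  H_2 ≅ Z.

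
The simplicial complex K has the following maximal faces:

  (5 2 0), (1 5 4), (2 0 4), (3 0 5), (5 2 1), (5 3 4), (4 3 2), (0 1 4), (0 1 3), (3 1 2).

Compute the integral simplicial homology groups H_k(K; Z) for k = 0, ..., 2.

We work with the vertex ordering 0 < 1 < 2 < 3 < 4 < 5. The simplices of K, each written with vertices in increasing order, are:

  0-simplices (6): [0], [1], [2], [3], [4], [5]
  1-simplices (15): [0,1], [0,2], [0,3], [0,4], [0,5], [1,2], [1,3], [1,4], [1,5], [2,3], [2,4], [2,5], [3,4], [3,5], [4,5]
  2-simplices (10): [0,1,3], [0,1,4], [0,2,4], [0,2,5], [0,3,5], [1,2,3], [1,2,5], [1,4,5], [2,3,4], [3,4,5]

so the chain groups are C_0 ≅ Z^6, C_1 ≅ Z^15, C_2 ≅ Z^10.

∂_1: C_1 → C_0 maps an edge to its endpoints' difference, ∂[p,q] = q − p. For instance
  ∂[0,3] = [3] − [0].
As a 6×15 matrix over Z this has rank 5, with invariant factors (1,1,1,1,1).

The boundary map ∂_2: C_2 → C_1 maps a triangle to the signed sum of its edges. For instance
  ∂[0,1,3] = [1,3] − [0,3] + [0,1],
  ∂[2,3,4] = [3,4] − [2,4] + [2,3].
This gives a 15×10 integer matrix of rank 10; reducing to Smith normal form yields diagonal entries (1,1,1,1,1,1,1,1,1,2).

Reading off H_k = ker ∂_k / im ∂_{k+1}:

  H_0: rank C_0 − rank ∂_1 = 6 − 5 = 1, and the invariant factors of ∂_1 are all 1, so H_0 ≅ Z.
  H_1: rank ker ∂_1 − rank ∂_2 = (15 − 5) − 10 = 0, and ∂_2 has invariant factor 2 > 1, so H_1 ≅ Z/2.
  H_2: rank ker ∂_2 − rank ∂_3 = (10 − 10) − 0 = 0, and there is no ∂_3, so H_2 ≅ 0.

(K is a triangulation of the real projective plane RP^2.)

H_0 ≅ Z,  H_1 ≅ Z/2,  H_2 = 0.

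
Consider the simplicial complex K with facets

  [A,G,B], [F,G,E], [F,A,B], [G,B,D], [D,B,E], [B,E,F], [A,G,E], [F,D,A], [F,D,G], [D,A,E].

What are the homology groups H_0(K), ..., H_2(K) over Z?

Take the total order A < B < D < E < F < G on the vertex set. Then K (dimension 2) consists of the simplices:

  0-simplices (6): A, B, D, E, F, G
  1-simplices (15): AB, AD, AE, AF, AG, BD, BE, BF, BG, DE, DF, DG, EF, EG, FG
  2-simplices (10): ABF, ABG, ADE, ADF, AEG, BDE, BDG, BEF, DFG, EFG

so the chain groups are C_0 ≅ Z^6, C_1 ≅ Z^15, C_2 ≅ Z^10.

The boundary map ∂_1: C_1 → C_0 sends each edge [p,q] (with p < q) to q − p.
The 6×15 boundary matrix has rank 5 and Smith normal form diag(1,1,1,1,1).

Boundary ∂_2: C_2 → C_1 acts by ∂[p,q,r] = [q,r] − [p,r] + [p,q]. For instance
  ∂ADF = DF − AF + AD,
  ∂BDE = DE − BE + BD.
The 15×10 boundary matrix has rank 10 and Smith normal form diag(1,1,1,1,1,1,1,1,1,2).

From H_k ≅ ker(∂_k) / im(∂_{k+1}) we obtain:

  H_0: rank C_0 − rank ∂_1 = 6 − 5 = 1, and the invariant factors of ∂_1 are all 1, so H_0 ≅ Z.
  H_1: rank ker ∂_1 − rank ∂_2 = (15 − 5) − 10 = 0, and ∂_2 has invariant factor 2 > 1, so H_1 ≅ Z/2.
  H_2: rank ker ∂_2 − rank ∂_3 = (10 − 10) − 0 = 0, and there is no ∂_3, so H_2 ≅ 0.

As a check, the Euler characteristic is 6 − 15 + 10 = 1, which agrees with 1 − 0 + 0 = 1.
(K is a triangulation of the real projective plane RP^2.)

H_0 ≅ Z,  H_1 ≅ Z/2,  H_2 = 0.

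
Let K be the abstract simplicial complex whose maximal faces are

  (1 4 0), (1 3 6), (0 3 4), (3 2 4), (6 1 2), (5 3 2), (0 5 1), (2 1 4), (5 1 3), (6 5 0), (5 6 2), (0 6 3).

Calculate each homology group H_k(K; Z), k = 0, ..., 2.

H_0 ≅ Z,  H_1 ≅ Z/2Z,  H_2 = 0.

Take the total order 0 < 1 < 2 < 3 < 4 < 5 < 6 on the vertex set. Then K (dimension 2) consists of the simplices:

  0-simplices (7): [0], [1], [2], [3], [4], [5], [6]
  1-simplices (18): [0,1], [0,3], [0,4], [0,5], [0,6], [1,2], [1,3], [1,4], [1,5], [1,6], [2,3], [2,4], [2,5], [2,6], [3,4], [3,5], [3,6], [5,6]
  2-simplices (12): [0,1,4], [0,1,5], [0,3,4], [0,3,6], [0,5,6], [1,2,4], [1,2,6], [1,3,5], [1,3,6], [2,3,4], [2,3,5], [2,5,6]

so the chain groups are C_0 ≅ Z^7, C_1 ≅ Z^18, C_2 ≅ Z^12.

∂_1: C_1 → C_0 is given by ∂[p,q] = [q] − [p]. For instance
  ∂[2,4] = [4] − [2].
The 7×18 boundary matrix has rank 6 and Smith normal form diag(1,1,1,1,1,1).

Boundary ∂_2: C_2 → C_1 maps a triangle to the signed sum of its edges. For instance
  ∂[2,5,6] = [5,6] − [2,6] + [2,5],
  ∂[2,3,4] = [3,4] − [2,4] + [2,3].
The 18×12 boundary matrix has rank 12 and Smith normal form diag(1,1,1,1,1,1,1,1,1,1,1,2).

From H_k ≅ ker(∂_k) / im(∂_{k+1}) we obtain:

  H_0: rank C_0 − rank ∂_1 = 7 − 6 = 1, and the invariant factors of ∂_1 are all 1, so H_0 ≅ Z.
  H_1: rank ker ∂_1 − rank ∂_2 = (18 − 6) − 12 = 0, and ∂_2 has invariant factor 2 > 1, so H_1 ≅ Z/2Z.
  H_2: rank ker ∂_2 − rank ∂_3 = (12 − 12) − 0 = 0, and there is no ∂_3, so H_2 ≅ 0.

(K is a triangulation of the real projective plane RP^2.)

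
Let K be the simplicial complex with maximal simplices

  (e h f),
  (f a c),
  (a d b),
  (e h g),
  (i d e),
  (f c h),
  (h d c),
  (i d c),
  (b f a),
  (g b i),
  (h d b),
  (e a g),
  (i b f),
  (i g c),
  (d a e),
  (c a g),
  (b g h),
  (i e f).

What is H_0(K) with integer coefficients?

Take the total order a < b < c < d < e < f < g < h < i on the vertex set. Then K (dimension 2) consists of the simplices:

  0-simplices (9): a, b, c, d, e, f, g, h, i
  1-simplices (27): ab, ac, ad, ae, af, ag, bd, bf, bg, bh, bi, cd, cf, cg, ch, ci, de, dh, di, ef, eg, eh, ei, fh, fi, gh, gi
  2-simplices (18): abd, abf, acf, acg, ade, aeg, bdh, bfi, bgh, bgi, cdh, cdi, cfh, cgi, dei, efh, efi, egh

so the chain groups are C_0 ≅ Z^9, C_1 ≅ Z^27, C_2 ≅ Z^18.

The boundary map ∂_1: C_1 → C_0 is given by ∂[p,q] = [q] − [p]. For instance
  ∂ch = h − c.
As a 9×27 matrix over Z this has rank 8, with invariant factors (1,1,1,1,1,1,1,1).

Boundary ∂_2: C_2 → C_1 sends each 2-simplex [p,q,r] to [q,r] − [p,r] + [p,q]. For instance
  ∂efi = fi − ei + ef,
  ∂abf = bf − af + ab.
The 27×18 boundary matrix has rank 17 and Smith normal form diag(1,1,1,1,1,1,1,1,1,1,1,1,1,1,1,1,1).

Reading off H_k = ker ∂_k / im ∂_{k+1}:

  H_0: rank C_0 − rank ∂_1 = 9 − 8 = 1, and the invariant factors of ∂_1 are all 1, so H_0 ≅ Z.

(K is a triangulation of the torus T^2.)

H_0 ≅ Z.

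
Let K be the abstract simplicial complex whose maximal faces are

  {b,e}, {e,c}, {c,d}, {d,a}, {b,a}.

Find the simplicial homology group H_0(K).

H_0 ≅ Z.

Fix the vertex order a < b < c < d < e and write every simplex with vertices in increasing order. Then dim K = 1 and the simplices of K are:

  0-simplices (5): a, b, c, d, e
  1-simplices (5): ab, ad, be, cd, ce

giving chain groups C_0 ≅ Z^5, C_1 ≅ Z^5.

Boundary ∂_1: C_1 → C_0 sends each edge [p,q] (with p < q) to q − p. For instance
  ∂be = e − b.
The 5×5 boundary matrix has rank 4 and Smith normal form diag(1,1,1,1).

From H_k ≅ ker(∂_k) / im(∂_{k+1}) we obtain:

  H_0: rank C_0 − rank ∂_1 = 5 − 4 = 1, and the invariant factors of ∂_1 are all 1, so H_0 ≅ Z.

(K is a triangulation of the circle S^1.)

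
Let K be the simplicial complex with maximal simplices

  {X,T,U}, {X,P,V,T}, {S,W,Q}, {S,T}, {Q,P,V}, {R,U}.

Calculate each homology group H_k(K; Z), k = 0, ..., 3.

K has 9 vertices, 15 edges, 7 triangles, 1 3-simplex.
rank ∂_0 = 0, rank ∂_1 = 8 ⇒ b_0 = 9 − 0 − 8 = 1; all invariant factors of ∂_1 are 1 so no torsion. So H_0 = Z.
rank ∂_1 = 8, rank ∂_2 = 6 ⇒ b_1 = 15 − 8 − 6 = 1; all invariant factors of ∂_2 are 1 so no torsion. So H_1 = Z.
rank ∂_2 = 6, rank ∂_3 = 1 ⇒ b_2 = 7 − 6 − 1 = 0; all invariant factors of ∂_3 are 1 so no torsion. So H_2 = 0.
rank ∂_3 = 1, rank ∂_4 = 0 ⇒ b_3 = 1 − 1 − 0 = 0. So H_3 = 0.

H_0 = Z,  H_1 = Z,  H_2 = 0,  H_3 = 0.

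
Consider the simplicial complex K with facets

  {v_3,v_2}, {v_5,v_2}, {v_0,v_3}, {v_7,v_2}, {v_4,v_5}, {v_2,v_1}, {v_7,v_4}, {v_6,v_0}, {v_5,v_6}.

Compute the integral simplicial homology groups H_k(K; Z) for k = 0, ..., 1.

K has 8 vertices, 9 edges.
rank ∂_0 = 0, rank ∂_1 = 7 ⇒ b_0 = 8 − 0 − 7 = 1; all invariant factors of ∂_1 are 1 so no torsion. So H_0 = Z.
rank ∂_1 = 7, rank ∂_2 = 0 ⇒ b_1 = 9 − 7 − 0 = 2. So H_1 = Z^2.

H_0 ≅ Z,  H_1 ≅ Z^2.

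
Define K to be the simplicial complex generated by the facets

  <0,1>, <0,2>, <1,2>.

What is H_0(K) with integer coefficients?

Take the total order 0 < 1 < 2 on the vertex set. Then K (dimension 1) consists of the simplices:

  0-simplices (3): [0], [1], [2]
  1-simplices (3): [0,1], [0,2], [1,2]

giving chain groups C_0 ≅ Z^3, C_1 ≅ Z^3.

∂_1: C_1 → C_0 is given by ∂[p,q] = [q] − [p].
The 3×3 boundary matrix has rank 2 and Smith normal form diag(1,1).

Computing H_k = (kernel of ∂_k) / (image of ∂_{k+1}):

  H_0: rank C_0 − rank ∂_1 = 3 − 2 = 1, and the invariant factors of ∂_1 are all 1, so H_0 = Z.

H_0 = Z.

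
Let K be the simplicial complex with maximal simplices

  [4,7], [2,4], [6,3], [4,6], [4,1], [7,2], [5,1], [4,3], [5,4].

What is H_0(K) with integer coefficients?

H_0 = Z.

Fix the vertex order 1 < 2 < 3 < 4 < 5 < 6 < 7 and write every simplex with vertices in increasing order. Then dim K = 1 and the simplices of K are:

  0-simplices (7): [1], [2], [3], [4], [5], [6], [7]
  1-simplices (9): [1,4], [1,5], [2,4], [2,7], [3,4], [3,6], [4,5], [4,6], [4,7]

Hence C_0 ≅ Z^7, C_1 ≅ Z^9.

The boundary map ∂_1: C_1 → C_0 is given by ∂[p,q] = [q] − [p]. For instance
  ∂[1,4] = [4] − [1].
The 7×9 boundary matrix has rank 6 and Smith normal form diag(1,1,1,1,1,1).

Now H_k = ker ∂_k / im ∂_{k+1}, so:

  H_0: rank C_0 − rank ∂_1 = 7 − 6 = 1, and the invariant factors of ∂_1 are all 1, so H_0 ≅ Z.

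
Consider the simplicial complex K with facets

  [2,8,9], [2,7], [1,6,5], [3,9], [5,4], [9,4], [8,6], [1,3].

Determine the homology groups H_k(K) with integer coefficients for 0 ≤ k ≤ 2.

H_0 ≅ Z,  H_1 ≅ Z^2,  H_2 = 0.

We work with the vertex ordering 1 < 2 < 3 < 4 < 5 < 6 < 7 < 8 < 9. The simplices of K, each written with vertices in increasing order, are:

  0-simplices (9): [1], [2], [3], [4], [5], [6], [7], [8], [9]
  1-simplices (12): [1,3], [1,5], [1,6], [2,7], [2,8], [2,9], [3,9], [4,5], [4,9], [5,6], [6,8], [8,9]
  2-simplices (2): [1,5,6], [2,8,9]

giving chain groups C_0 ≅ Z^9, C_1 ≅ Z^12, C_2 ≅ Z^2.

The boundary map ∂_1: C_1 → C_0 sends each edge [p,q] (with p < q) to q − p.
The 9×12 boundary matrix has rank 8 and Smith normal form diag(1,1,1,1,1,1,1,1).

Boundary ∂_2: C_2 → C_1 acts by ∂[p,q,r] = [q,r] − [p,r] + [p,q]. For instance
  ∂[2,8,9] = [8,9] − [2,9] + [2,8],
  ∂[1,5,6] = [5,6] − [1,6] + [1,5].
This gives a 12×2 integer matrix of rank 2; reducing to Smith normal form yields diagonal entries (1,1).

Now H_k = ker ∂_k / im ∂_{k+1}, so:

  H_0: rank C_0 − rank ∂_1 = 9 − 8 = 1, and the invariant factors of ∂_1 are all 1, so H_0 ≅ Z.
  H_1: rank ker ∂_1 − rank ∂_2 = (12 − 8) − 2 = 2, and the invariant factors of ∂_2 are all 1, so H_1 ≅ Z^2.
  H_2: rank ker ∂_2 − rank ∂_3 = (2 − 2) − 0 = 0, and there is no ∂_3, so H_2 ≅ 0.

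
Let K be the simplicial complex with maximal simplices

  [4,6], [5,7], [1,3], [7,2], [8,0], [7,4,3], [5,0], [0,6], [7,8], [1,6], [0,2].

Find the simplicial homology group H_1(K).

Fix the vertex order 0 < 1 < 2 < 3 < 4 < 5 < 6 < 7 < 8 and write every simplex with vertices in increasing order. Then dim K = 2 and the simplices of K are:

  0-simplices (9): [0], [1], [2], [3], [4], [5], [6], [7], [8]
  1-simplices (13): [0,2], [0,5], [0,6], [0,8], [1,3], [1,6], [2,7], [3,4], [3,7], [4,6], [4,7], [5,7], [7,8]
  2-simplices (1): [3,4,7]

giving chain groups C_0 ≅ Z^9, C_1 ≅ Z^13, C_2 ≅ Z^1.

The boundary map ∂_1: C_1 → C_0 is given by ∂[p,q] = [q] − [p].
This gives a 9×13 integer matrix of rank 8; reducing to Smith normal form yields diagonal entries (1,1,1,1,1,1,1,1).

∂_2: C_2 → C_1 maps a triangle to the signed sum of its edges. For instance
  ∂[3,4,7] = [4,7] − [3,7] + [3,4].
This gives a 13×1 integer matrix of rank 1; reducing to Smith normal form yields diagonal entries (1).

Computing H_k = (kernel of ∂_k) / (image of ∂_{k+1}):

  H_1: rank ker ∂_1 − rank ∂_2 = (13 − 8) − 1 = 4, and the invariant factors of ∂_2 are all 1, so H_1 = Z^4.

H_1 = Z^4.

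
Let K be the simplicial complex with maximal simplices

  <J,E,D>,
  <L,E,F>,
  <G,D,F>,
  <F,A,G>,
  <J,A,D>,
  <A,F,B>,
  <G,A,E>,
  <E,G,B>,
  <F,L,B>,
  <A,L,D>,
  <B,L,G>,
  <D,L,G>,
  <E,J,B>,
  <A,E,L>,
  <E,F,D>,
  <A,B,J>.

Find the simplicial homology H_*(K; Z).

H_0 = Z,  H_1 = Z^2,  H_2 = Z.

Take the total order A < B < D < E < F < G < J < L on the vertex set. Then K (dimension 2) consists of the simplices:

  0-simplices (8): A, B, D, E, F, G, J, L
  1-simplices (24): AB, AD, AE, AF, AG, AJ, AL, BE, BF, BG, BJ, BL, DE, DF, DG, DJ, DL, EF, EG, EJ, EL, FG, FL, GL
  2-simplices (16): ABF, ABJ, ADJ, ADL, AEG, AEL, AFG, BEG, BEJ, BFL, BGL, DEF, DEJ, DFG, DGL, EFL

giving chain groups C_0 ≅ Z^8, C_1 ≅ Z^24, C_2 ≅ Z^16.

Boundary ∂_1: C_1 → C_0 maps an edge to its endpoints' difference, ∂[p,q] = q − p. For instance
  ∂BG = G − B.
The resulting 8×24 matrix has rank 7, and its Smith normal form has invariant factors (1,1,1,1,1,1,1).

The boundary map ∂_2: C_2 → C_1 maps a triangle to the signed sum of its edges. For instance
  ∂BEJ = EJ − BJ + BE,
  ∂BEG = EG − BG + BE.
This gives a 24×16 integer matrix of rank 15; reducing to Smith normal form yields diagonal entries (1,1,1,1,1,1,1,1,1,1,1,1,1,1,1).

Now H_k = ker ∂_k / im ∂_{k+1}, so:

  H_0: rank C_0 − rank ∂_1 = 8 − 7 = 1, and the invariant factors of ∂_1 are all 1, so H_0 = Z.
  H_1: rank ker ∂_1 − rank ∂_2 = (24 − 7) − 15 = 2, and the invariant factors of ∂_2 are all 1, so H_1 = Z^2.
  H_2: rank ker ∂_2 − rank ∂_3 = (16 − 15) − 0 = 1, and there is no ∂_3, so H_2 = Z.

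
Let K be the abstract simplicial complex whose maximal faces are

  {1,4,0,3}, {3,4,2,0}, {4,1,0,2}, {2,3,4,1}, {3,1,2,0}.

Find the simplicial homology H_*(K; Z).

Fix the vertex order 0 < 1 < 2 < 3 < 4 and write every simplex with vertices in increasing order. Then dim K = 3 and the simplices of K are:

  0-simplices (5): [0], [1], [2], [3], [4]
  1-simplices (10): [0,1], [0,2], [0,3], [0,4], [1,2], [1,3], [1,4], [2,3], [2,4], [3,4]
  2-simplices (10): [0,1,2], [0,1,3], [0,1,4], [0,2,3], [0,2,4], [0,3,4], [1,2,3], [1,2,4], [1,3,4], [2,3,4]
  3-simplices (5): [0,1,2,3], [0,1,2,4], [0,1,3,4], [0,2,3,4], [1,2,3,4]

so the chain groups are C_0 ≅ Z^5, C_1 ≅ Z^10, C_2 ≅ Z^10, C_3 ≅ Z^5.

∂_1: C_1 → C_0 sends each edge [p,q] (with p < q) to q − p.
This gives a 5×10 integer matrix of rank 4; reducing to Smith normal form yields diagonal entries (1,1,1,1).

∂_2: C_2 → C_1 acts by ∂[p,q,r] = [q,r] − [p,r] + [p,q]. For instance
  ∂[1,3,4] = [3,4] − [1,4] + [1,3],
  ∂[1,2,3] = [2,3] − [1,3] + [1,2].
As a 10×10 matrix over Z this has rank 6, with invariant factors (1,1,1,1,1,1).

The boundary map ∂_3: C_3 → C_2 sends each 3-simplex σ to the alternating sum Σ_i (−1)^i (σ with its i-th vertex removed). For instance
  ∂[1,2,3,4] = [2,3,4] − [1,3,4] + [1,2,4] − [1,2,3],
  ∂[0,1,2,4] = [1,2,4] − [0,2,4] + [0,1,4] − [0,1,2].
As a 10×5 matrix over Z this has rank 4, with invariant factors (1,1,1,1).

Computing H_k = (kernel of ∂_k) / (image of ∂_{k+1}):

  H_0: rank C_0 − rank ∂_1 = 5 − 4 = 1, and the invariant factors of ∂_1 are all 1, so H_0 ≅ Z.
  H_1: rank ker ∂_1 − rank ∂_2 = (10 − 4) − 6 = 0, and the invariant factors of ∂_2 are all 1, so H_1 ≅ 0.
  H_2: rank ker ∂_2 − rank ∂_3 = (10 − 6) − 4 = 0, and the invariant factors of ∂_3 are all 1, so H_2 ≅ 0.
  H_3: rank ker ∂_3 − rank ∂_4 = (5 − 4) − 0 = 1, and there is no ∂_4, so H_3 ≅ Z.

As a check, the Euler characteristic is 5 − 10 + 10 − 5 = 0, which agrees with 1 − 0 + 0 − 1 = 0.

H_0 = Z,  H_1 = 0,  H_2 = 0,  H_3 = Z.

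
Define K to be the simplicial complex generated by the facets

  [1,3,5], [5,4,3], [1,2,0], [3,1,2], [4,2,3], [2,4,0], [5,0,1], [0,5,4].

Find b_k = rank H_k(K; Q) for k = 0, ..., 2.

b_0 = 1, b_1 = 0, b_2 = 1.

We work with the vertex ordering 0 < 1 < 2 < 3 < 4 < 5. The simplices of K, each written with vertices in increasing order, are:

  0-simplices (6): [0], [1], [2], [3], [4], [5]
  1-simplices (12): [0,1], [0,2], [0,4], [0,5], [1,2], [1,3], [1,5], [2,3], [2,4], [3,4], [3,5], [4,5]
  2-simplices (8): [0,1,2], [0,1,5], [0,2,4], [0,4,5], [1,2,3], [1,3,5], [2,3,4], [3,4,5]

giving chain groups C_0 ≅ Z^6, C_1 ≅ Z^12, C_2 ≅ Z^8.

Boundary ∂_1: C_1 → C_0 maps an edge to its endpoints' difference, ∂[p,q] = q − p.
The 6×12 boundary matrix has rank 5 and Smith normal form diag(1,1,1,1,1).

∂_2: C_2 → C_1 sends each 2-simplex [p,q,r] to [q,r] − [p,r] + [p,q]. For instance
  ∂[1,2,3] = [2,3] − [1,3] + [1,2],
  ∂[0,2,4] = [2,4] − [0,4] + [0,2].
As a 12×8 matrix over Z this has rank 7, with invariant factors (1,1,1,1,1,1,1).

Reading off H_k = ker ∂_k / im ∂_{k+1}:

  H_0: rank C_0 − rank ∂_1 = 6 − 5 = 1, and the invariant factors of ∂_1 are all 1, so H_0 = Z.
  H_1: rank ker ∂_1 − rank ∂_2 = (12 − 5) − 7 = 0, and the invariant factors of ∂_2 are all 1, so H_1 = 0.
  H_2: rank ker ∂_2 − rank ∂_3 = (8 − 7) − 0 = 1, and there is no ∂_3, so H_2 = Z.

Hence the Betti numbers are b_0 = 1, b_1 = 0, b_2 = 1.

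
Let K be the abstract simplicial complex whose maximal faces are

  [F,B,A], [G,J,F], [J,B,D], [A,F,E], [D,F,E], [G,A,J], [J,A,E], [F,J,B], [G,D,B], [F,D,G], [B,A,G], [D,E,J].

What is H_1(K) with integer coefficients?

H_1 = Z/2.

Order the vertices as A < B < D < E < F < G < J. Listing each simplex with vertices in this order, K has dimension 2 with simplices:

  0-simplices (7): A, B, D, E, F, G, J
  1-simplices (18): AB, AE, AF, AG, AJ, BD, BF, BG, BJ, DE, DF, DG, DJ, EF, EJ, FG, FJ, GJ
  2-simplices (12): ABF, ABG, AEF, AEJ, AGJ, BDG, BDJ, BFJ, DEF, DEJ, DFG, FGJ

giving chain groups C_0 ≅ Z^7, C_1 ≅ Z^18, C_2 ≅ Z^12.

∂_1: C_1 → C_0 maps an edge to its endpoints' difference, ∂[p,q] = q − p.
This gives a 7×18 integer matrix of rank 6; reducing to Smith normal form yields diagonal entries (1,1,1,1,1,1).

∂_2: C_2 → C_1 sends each 2-simplex [p,q,r] to [q,r] − [p,r] + [p,q]. For instance
  ∂AEJ = EJ − AJ + AE,
  ∂BFJ = FJ − BJ + BF.
The 18×12 boundary matrix has rank 12 and Smith normal form diag(1,1,1,1,1,1,1,1,1,1,1,2).

Reading off H_k = ker ∂_k / im ∂_{k+1}:

  H_1: rank ker ∂_1 − rank ∂_2 = (18 − 6) − 12 = 0, and ∂_2 has invariant factor 2 > 1, so H_1 ≅ Z/2.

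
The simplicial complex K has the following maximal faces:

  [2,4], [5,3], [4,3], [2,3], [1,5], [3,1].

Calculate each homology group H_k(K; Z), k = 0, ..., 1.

H_0 = Z,  H_1 = Z^2.

K has 5 vertices, 6 edges.
rank ∂_0 = 0, rank ∂_1 = 4 ⇒ b_0 = 5 − 0 − 4 = 1; all invariant factors of ∂_1 are 1 so no torsion. So H_0 ≅ Z.
rank ∂_1 = 4, rank ∂_2 = 0 ⇒ b_1 = 6 − 4 − 0 = 2. So H_1 ≅ Z^2.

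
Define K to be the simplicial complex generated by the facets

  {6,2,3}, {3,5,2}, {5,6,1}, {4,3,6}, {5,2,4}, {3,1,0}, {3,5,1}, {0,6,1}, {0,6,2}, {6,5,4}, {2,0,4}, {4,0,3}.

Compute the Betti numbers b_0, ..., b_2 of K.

Take the total order 0 < 1 < 2 < 3 < 4 < 5 < 6 on the vertex set. Then K (dimension 2) consists of the simplices:

  0-simplices (7): [0], [1], [2], [3], [4], [5], [6]
  1-simplices (18): [0,1], [0,2], [0,3], [0,4], [0,6], [1,3], [1,5], [1,6], [2,3], [2,4], [2,5], [2,6], [3,4], [3,5], [3,6], [4,5], [4,6], [5,6]
  2-simplices (12): [0,1,3], [0,1,6], [0,2,4], [0,2,6], [0,3,4], [1,3,5], [1,5,6], [2,3,5], [2,3,6], [2,4,5], [3,4,6], [4,5,6]

giving chain groups C_0 ≅ Z^7, C_1 ≅ Z^18, C_2 ≅ Z^12.

∂_1: C_1 → C_0 maps an edge to its endpoints' difference, ∂[p,q] = q − p. For instance
  ∂[2,6] = [6] − [2].
The 7×18 boundary matrix has rank 6 and Smith normal form diag(1,1,1,1,1,1).

The boundary map ∂_2: C_2 → C_1 sends each 2-simplex [p,q,r] to [q,r] − [p,r] + [p,q]. For instance
  ∂[4,5,6] = [5,6] − [4,6] + [4,5],
  ∂[0,1,6] = [1,6] − [0,6] + [0,1].
This gives a 18×12 integer matrix of rank 12; reducing to Smith normal form yields diagonal entries (1,1,1,1,1,1,1,1,1,1,1,2).

Reading off H_k = ker ∂_k / im ∂_{k+1}:

  H_0: rank C_0 − rank ∂_1 = 7 − 6 = 1, and the invariant factors of ∂_1 are all 1, so H_0 ≅ Z.
  H_1: rank ker ∂_1 − rank ∂_2 = (18 − 6) − 12 = 0, and ∂_2 has invariant factor 2 > 1, so H_1 ≅ Z/2.
  H_2: rank ker ∂_2 − rank ∂_3 = (12 − 12) − 0 = 0, and there is no ∂_3, so H_2 ≅ 0.

Hence the Betti numbers are b_0 = 1, b_1 = 0, b_2 = 0.

b_0 = 1, b_1 = 0, b_2 = 0.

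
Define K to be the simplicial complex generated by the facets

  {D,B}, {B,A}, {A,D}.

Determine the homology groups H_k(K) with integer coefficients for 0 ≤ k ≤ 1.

H_0 ≅ Z,  H_1 ≅ Z.

We work with the vertex ordering A < B < D. The simplices of K, each written with vertices in increasing order, are:

  0-simplices (3): A, B, D
  1-simplices (3): AB, AD, BD

so the chain groups are C_0 ≅ Z^3, C_1 ≅ Z^3.

Boundary ∂_1: C_1 → C_0 sends each edge [p,q] (with p < q) to q − p. For instance
  ∂AD = D − A.
The 3×3 boundary matrix has rank 2 and Smith normal form diag(1,1).

Reading off H_k = ker ∂_k / im ∂_{k+1}:

  H_0: rank C_0 − rank ∂_1 = 3 − 2 = 1, and the invariant factors of ∂_1 are all 1, so H_0 = Z.
  H_1: rank ker ∂_1 − rank ∂_2 = (3 − 2) − 0 = 1, and there is no ∂_2, so H_1 = Z.

As a check, the Euler characteristic is 3 − 3 = 0, which agrees with 1 − 1 = 0.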